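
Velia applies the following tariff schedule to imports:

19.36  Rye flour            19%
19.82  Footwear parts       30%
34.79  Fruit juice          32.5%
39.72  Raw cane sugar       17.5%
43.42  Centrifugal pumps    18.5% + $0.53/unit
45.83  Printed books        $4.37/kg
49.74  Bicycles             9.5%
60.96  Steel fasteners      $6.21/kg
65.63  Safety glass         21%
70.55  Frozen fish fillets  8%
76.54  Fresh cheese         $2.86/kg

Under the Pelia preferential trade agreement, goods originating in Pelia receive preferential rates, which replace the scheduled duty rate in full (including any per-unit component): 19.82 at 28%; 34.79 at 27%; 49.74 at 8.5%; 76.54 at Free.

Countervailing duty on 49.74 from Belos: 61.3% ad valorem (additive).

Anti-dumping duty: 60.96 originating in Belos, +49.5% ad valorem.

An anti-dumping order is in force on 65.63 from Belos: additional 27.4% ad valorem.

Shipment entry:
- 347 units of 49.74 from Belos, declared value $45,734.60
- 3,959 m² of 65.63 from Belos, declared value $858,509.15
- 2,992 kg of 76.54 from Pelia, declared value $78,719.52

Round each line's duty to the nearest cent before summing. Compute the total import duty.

$447,898.53

Line 1 (49.74, Belos, 347 units, $45,734.60):
Base rate for 49.74 is 9.5%.
49.74 has an FTA preferential rate, but origin Belos is not Pelia; base rate stands.
Additional duty on 49.74 from Belos: +61.3%. Applied ad valorem rate: 9.5% + 61.3% = 70.8%.
Duty = $45,734.60 × 70.8% = $32,380.10.
Line 2 (65.63, Belos, 3,959 m², $858,509.15):
Base rate for 65.63 is 21%.
Additional duty on 65.63 from Belos: +27.4%. Applied ad valorem rate: 21% + 27.4% = 48.4%.
Duty = $858,509.15 × 48.4% = $415,518.43.
Line 3 (76.54, Pelia, 2,992 kg, $78,719.52):
Base rate for 76.54 is $2.86/kg.
Origin Pelia qualifies under the Velia–Pelia agreement and 76.54 is covered: preferential rate Free applies instead.
Duty = $78,719.52 × 0% = $0.00.
Total = $32,380.10 + $415,518.43 + $0.00 = $447,898.53.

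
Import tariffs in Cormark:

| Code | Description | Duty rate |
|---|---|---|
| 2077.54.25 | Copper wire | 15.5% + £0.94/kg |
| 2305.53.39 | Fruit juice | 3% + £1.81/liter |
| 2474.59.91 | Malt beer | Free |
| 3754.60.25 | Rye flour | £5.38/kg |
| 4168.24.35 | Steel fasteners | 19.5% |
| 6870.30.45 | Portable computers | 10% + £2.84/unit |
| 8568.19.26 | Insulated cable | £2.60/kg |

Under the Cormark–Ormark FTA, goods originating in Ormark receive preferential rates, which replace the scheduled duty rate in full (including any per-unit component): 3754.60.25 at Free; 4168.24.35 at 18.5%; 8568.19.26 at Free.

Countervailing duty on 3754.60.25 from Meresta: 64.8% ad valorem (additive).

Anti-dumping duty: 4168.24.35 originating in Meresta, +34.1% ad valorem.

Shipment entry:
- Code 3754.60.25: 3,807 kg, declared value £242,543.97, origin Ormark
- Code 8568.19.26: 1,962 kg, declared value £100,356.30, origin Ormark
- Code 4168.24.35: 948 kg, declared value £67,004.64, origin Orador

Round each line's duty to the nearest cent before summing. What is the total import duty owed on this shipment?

£13,065.90

Line 1 (3754.60.25, Ormark, 3,807 kg, £242,543.97):
Base rate for 3754.60.25 is £5.38/kg.
Origin Ormark qualifies under the Cormark–Ormark agreement and 3754.60.25 is covered: preferential rate Free applies instead.
The additional-duty order on 3754.60.25 targets Meresta, not Ormark; it does not apply.
Duty = £242,543.97 × 0% = £0.00.
Line 2 (8568.19.26, Ormark, 1,962 kg, £100,356.30):
Base rate for 8568.19.26 is £2.60/kg.
Origin Ormark qualifies under the Cormark–Ormark agreement and 8568.19.26 is covered: preferential rate Free applies instead.
Duty = £100,356.30 × 0% = £0.00.
Line 3 (4168.24.35, Orador, 948 kg, £67,004.64):
Base rate for 4168.24.35 is 19.5%.
4168.24.35 has an FTA preferential rate, but origin Orador is not Ormark; base rate stands.
The additional-duty order on 4168.24.35 targets Meresta, not Orador; it does not apply.
Duty = £67,004.64 × 19.5% = £13,065.90.
Total = £0.00 + £0.00 + £13,065.90 = £13,065.90.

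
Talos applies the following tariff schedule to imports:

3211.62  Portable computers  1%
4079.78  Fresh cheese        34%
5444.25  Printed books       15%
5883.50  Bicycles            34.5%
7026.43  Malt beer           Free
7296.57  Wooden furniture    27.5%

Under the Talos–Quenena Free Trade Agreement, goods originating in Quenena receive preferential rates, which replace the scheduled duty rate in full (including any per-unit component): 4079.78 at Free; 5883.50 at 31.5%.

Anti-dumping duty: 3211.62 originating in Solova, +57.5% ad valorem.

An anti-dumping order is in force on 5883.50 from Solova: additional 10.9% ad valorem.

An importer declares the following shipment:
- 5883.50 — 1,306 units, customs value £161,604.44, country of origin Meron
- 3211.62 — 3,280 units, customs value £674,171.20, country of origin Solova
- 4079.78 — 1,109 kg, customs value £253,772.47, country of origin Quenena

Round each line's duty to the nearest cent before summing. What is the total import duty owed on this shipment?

£450,143.68

Line 1 (5883.50, Meron, 1,306 units, £161,604.44):
Base rate for 5883.50 is 34.5%.
5883.50 has an FTA preferential rate, but origin Meron is not Quenena; base rate stands.
The additional-duty order on 5883.50 targets Solova, not Meron; it does not apply.
Duty = £161,604.44 × 34.5% = £55,753.53.
Line 2 (3211.62, Solova, 3,280 units, £674,171.20):
Base rate for 3211.62 is 1%.
Additional duty on 3211.62 from Solova: +57.5%. Applied ad valorem rate: 1% + 57.5% = 58.5%.
Duty = £674,171.20 × 58.5% = £394,390.15.
Line 3 (4079.78, Quenena, 1,109 kg, £253,772.47):
Base rate for 4079.78 is 34%.
Origin Quenena qualifies under the Talos–Quenena agreement and 4079.78 is covered: preferential rate Free applies instead.
Duty = £253,772.47 × 0% = £0.00.
Total = £55,753.53 + £394,390.15 + £0.00 = £450,143.68.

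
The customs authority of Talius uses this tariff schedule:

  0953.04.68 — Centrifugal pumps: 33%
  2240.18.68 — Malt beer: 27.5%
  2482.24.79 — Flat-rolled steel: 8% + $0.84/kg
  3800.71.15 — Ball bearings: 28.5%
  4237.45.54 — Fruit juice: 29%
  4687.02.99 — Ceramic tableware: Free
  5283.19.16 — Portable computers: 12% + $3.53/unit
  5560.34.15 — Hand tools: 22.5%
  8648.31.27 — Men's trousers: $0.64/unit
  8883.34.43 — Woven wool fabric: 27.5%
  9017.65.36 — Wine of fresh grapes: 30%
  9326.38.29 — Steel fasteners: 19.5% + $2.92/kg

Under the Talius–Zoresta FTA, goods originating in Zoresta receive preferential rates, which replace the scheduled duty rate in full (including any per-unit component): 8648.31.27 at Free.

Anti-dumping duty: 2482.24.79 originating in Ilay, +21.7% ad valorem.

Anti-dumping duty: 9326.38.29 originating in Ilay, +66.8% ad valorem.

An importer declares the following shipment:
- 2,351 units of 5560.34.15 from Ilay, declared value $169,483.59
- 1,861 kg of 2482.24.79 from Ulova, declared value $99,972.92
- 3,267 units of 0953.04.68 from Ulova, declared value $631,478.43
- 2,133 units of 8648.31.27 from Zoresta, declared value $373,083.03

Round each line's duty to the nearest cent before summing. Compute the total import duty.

$256,082.76

Line 1 (5560.34.15, Ilay, 2,351 units, $169,483.59):
Base rate for 5560.34.15 is 22.5%.
Duty = $169,483.59 × 22.5% = $38,133.81.
Line 2 (2482.24.79, Ulova, 1,861 kg, $99,972.92):
Base rate for 2482.24.79 is 8% + $0.84/kg.
The additional-duty order on 2482.24.79 targets Ilay, not Ulova; it does not apply.
Duty = $99,972.92 × 8% + 1,861 × $0.84 = $9,561.07.
Line 3 (0953.04.68, Ulova, 3,267 units, $631,478.43):
Base rate for 0953.04.68 is 33%.
Duty = $631,478.43 × 33% = $208,387.88.
Line 4 (8648.31.27, Zoresta, 2,133 units, $373,083.03):
Base rate for 8648.31.27 is $0.64/unit.
Origin Zoresta qualifies under the Talius–Zoresta agreement and 8648.31.27 is covered: preferential rate Free applies instead.
Duty = $373,083.03 × 0% = $0.00.
Total = $38,133.81 + $9,561.07 + $208,387.88 + $0.00 = $256,082.76.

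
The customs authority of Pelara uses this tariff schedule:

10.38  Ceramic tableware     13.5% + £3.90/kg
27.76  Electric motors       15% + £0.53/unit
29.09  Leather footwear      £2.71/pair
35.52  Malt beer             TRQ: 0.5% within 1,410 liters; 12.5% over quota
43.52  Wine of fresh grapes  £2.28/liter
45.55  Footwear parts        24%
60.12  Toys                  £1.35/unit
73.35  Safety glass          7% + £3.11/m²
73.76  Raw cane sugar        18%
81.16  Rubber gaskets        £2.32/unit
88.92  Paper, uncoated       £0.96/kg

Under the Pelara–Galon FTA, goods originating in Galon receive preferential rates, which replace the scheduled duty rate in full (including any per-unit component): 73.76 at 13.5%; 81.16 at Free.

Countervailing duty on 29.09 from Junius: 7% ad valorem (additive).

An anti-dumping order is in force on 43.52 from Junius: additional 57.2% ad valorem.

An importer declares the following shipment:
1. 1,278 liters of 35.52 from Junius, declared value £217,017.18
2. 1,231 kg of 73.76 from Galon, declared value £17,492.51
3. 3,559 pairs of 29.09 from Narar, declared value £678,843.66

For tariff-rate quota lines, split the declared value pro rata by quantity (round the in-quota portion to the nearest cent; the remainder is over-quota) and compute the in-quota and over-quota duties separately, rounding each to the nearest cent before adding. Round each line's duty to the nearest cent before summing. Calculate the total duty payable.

Line 1 (35.52, Junius, 1,278 liters, £217,017.18):
Code 35.52 is under a tariff-rate quota (threshold 1,410 liters). Quantity 1,278 liters is within the quota, so the in-quota rate 0.5% applies to the full value.
Duty = £217,017.18 × 0.5% = £1,085.09.
Line 2 (73.76, Galon, 1,231 kg, £17,492.51):
Base rate for 73.76 is 18%.
Origin Galon qualifies under the Pelara–Galon agreement and 73.76 is covered: preferential rate 13.5% applies instead.
Duty = £17,492.51 × 13.5% = £2,361.49.
Line 3 (29.09, Narar, 3,559 pairs, £678,843.66):
Base rate for 29.09 is £2.71/pair.
The additional-duty order on 29.09 targets Junius, not Narar; it does not apply.
Duty = 3,559 × £2.71 = £9,644.89.
Total = £1,085.09 + £2,361.49 + £9,644.89 = £13,091.47.

£13,091.47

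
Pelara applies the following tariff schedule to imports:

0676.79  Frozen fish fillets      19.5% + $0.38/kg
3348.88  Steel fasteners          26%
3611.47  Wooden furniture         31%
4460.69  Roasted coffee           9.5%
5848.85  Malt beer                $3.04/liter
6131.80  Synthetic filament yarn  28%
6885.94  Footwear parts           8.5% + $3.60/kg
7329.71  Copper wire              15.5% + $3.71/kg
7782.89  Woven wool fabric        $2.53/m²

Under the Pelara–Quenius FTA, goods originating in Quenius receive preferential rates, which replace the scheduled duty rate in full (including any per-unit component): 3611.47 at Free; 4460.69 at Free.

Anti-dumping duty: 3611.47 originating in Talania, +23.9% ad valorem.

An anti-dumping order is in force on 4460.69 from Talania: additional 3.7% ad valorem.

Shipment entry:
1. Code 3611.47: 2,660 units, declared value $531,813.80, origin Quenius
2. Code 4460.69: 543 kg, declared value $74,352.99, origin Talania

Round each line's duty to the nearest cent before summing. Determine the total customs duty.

Line 1 (3611.47, Quenius, 2,660 units, $531,813.80):
Base rate for 3611.47 is 31%.
Origin Quenius qualifies under the Pelara–Quenius agreement and 3611.47 is covered: preferential rate Free applies instead.
The additional-duty order on 3611.47 targets Talania, not Quenius; it does not apply.
Duty = $531,813.80 × 0% = $0.00.
Line 2 (4460.69, Talania, 543 kg, $74,352.99):
Base rate for 4460.69 is 9.5%.
4460.69 has an FTA preferential rate, but origin Talania is not Quenius; base rate stands.
Additional duty on 4460.69 from Talania: +3.7%. Applied ad valorem rate: 9.5% + 3.7% = 13.2%.
Duty = $74,352.99 × 13.2% = $9,814.59.
Total = $0.00 + $9,814.59 = $9,814.59.

$9,814.59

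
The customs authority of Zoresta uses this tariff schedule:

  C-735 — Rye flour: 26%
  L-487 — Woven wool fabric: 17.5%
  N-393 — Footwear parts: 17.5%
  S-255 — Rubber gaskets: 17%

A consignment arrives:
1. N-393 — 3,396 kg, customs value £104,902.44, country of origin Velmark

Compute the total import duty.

Line 1 (N-393, Velmark, 3,396 kg, £104,902.44):
Base rate for N-393 is 17.5%.
Duty = £104,902.44 × 17.5% = £18,357.93.

£18,357.93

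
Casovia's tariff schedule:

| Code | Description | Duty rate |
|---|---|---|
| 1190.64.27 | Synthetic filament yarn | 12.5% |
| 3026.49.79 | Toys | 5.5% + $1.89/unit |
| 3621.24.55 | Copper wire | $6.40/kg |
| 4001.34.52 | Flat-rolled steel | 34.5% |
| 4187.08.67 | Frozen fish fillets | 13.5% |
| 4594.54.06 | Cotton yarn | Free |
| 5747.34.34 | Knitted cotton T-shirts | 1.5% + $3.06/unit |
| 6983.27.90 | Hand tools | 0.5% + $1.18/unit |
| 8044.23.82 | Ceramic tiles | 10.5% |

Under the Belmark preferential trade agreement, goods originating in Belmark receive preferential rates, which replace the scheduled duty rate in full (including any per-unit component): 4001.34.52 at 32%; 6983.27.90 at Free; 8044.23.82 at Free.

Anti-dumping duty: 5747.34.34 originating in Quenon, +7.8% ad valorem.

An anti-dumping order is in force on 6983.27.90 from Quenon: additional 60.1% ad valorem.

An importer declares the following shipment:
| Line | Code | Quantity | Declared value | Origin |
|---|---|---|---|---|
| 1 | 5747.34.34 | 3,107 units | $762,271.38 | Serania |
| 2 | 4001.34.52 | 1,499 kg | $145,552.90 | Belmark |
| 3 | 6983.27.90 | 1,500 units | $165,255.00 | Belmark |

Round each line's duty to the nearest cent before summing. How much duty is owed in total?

$67,518.42

Line 1 (5747.34.34, Serania, 3,107 units, $762,271.38):
Base rate for 5747.34.34 is 1.5% + $3.06/unit.
The additional-duty order on 5747.34.34 targets Quenon, not Serania; it does not apply.
Duty = $762,271.38 × 1.5% + 3,107 × $3.06 = $20,941.49.
Line 2 (4001.34.52, Belmark, 1,499 kg, $145,552.90):
Base rate for 4001.34.52 is 34.5%.
Origin Belmark qualifies under the Casovia–Belmark agreement and 4001.34.52 is covered: preferential rate 32% applies instead.
Duty = $145,552.90 × 32% = $46,576.93.
Line 3 (6983.27.90, Belmark, 1,500 units, $165,255.00):
Base rate for 6983.27.90 is 0.5% + $1.18/unit.
Origin Belmark qualifies under the Casovia–Belmark agreement and 6983.27.90 is covered: preferential rate Free applies instead.
The additional-duty order on 6983.27.90 targets Quenon, not Belmark; it does not apply.
Duty = $165,255.00 × 0% = $0.00.
Total = $20,941.49 + $46,576.93 + $0.00 = $67,518.42.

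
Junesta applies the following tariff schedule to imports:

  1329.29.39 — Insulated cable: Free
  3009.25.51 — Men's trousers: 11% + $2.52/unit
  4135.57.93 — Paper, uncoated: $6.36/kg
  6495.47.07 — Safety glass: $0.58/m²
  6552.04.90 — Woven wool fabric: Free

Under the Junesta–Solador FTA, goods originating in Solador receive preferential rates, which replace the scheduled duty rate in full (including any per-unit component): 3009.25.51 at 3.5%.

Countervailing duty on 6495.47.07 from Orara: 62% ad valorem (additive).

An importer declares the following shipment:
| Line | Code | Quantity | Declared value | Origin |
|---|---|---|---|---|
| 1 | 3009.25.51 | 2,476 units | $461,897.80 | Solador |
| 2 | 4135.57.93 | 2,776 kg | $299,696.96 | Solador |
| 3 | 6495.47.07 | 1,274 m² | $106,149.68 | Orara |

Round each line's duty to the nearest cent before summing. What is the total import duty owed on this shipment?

$100,373.50

Line 1 (3009.25.51, Solador, 2,476 units, $461,897.80):
Base rate for 3009.25.51 is 11% + $2.52/unit.
Origin Solador qualifies under the Junesta–Solador agreement and 3009.25.51 is covered: preferential rate 3.5% applies instead.
Duty = $461,897.80 × 3.5% = $16,166.42.
Line 2 (4135.57.93, Solador, 2,776 kg, $299,696.96):
Base rate for 4135.57.93 is $6.36/kg.
Origin Solador is the FTA partner but 4135.57.93 is not on the preference list; base rate stands.
Duty = 2,776 × $6.36 = $17,655.36.
Line 3 (6495.47.07, Orara, 1,274 m², $106,149.68):
Base rate for 6495.47.07 is $0.58/m².
Additional duty on 6495.47.07 from Orara: +62% ad valorem. Applied ad valorem rate = 62%.
Duty = $106,149.68 × 62% + 1,274 × $0.58 = $66,551.72.
Total = $16,166.42 + $17,655.36 + $66,551.72 = $100,373.50.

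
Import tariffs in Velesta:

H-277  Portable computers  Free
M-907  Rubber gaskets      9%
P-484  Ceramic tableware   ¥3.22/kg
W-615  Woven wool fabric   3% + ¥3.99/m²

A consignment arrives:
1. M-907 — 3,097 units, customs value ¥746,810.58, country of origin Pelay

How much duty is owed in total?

Line 1 (M-907, Pelay, 3,097 units, ¥746,810.58):
Base rate for M-907 is 9%.
Duty = ¥746,810.58 × 9% = ¥67,212.95.

¥67,212.95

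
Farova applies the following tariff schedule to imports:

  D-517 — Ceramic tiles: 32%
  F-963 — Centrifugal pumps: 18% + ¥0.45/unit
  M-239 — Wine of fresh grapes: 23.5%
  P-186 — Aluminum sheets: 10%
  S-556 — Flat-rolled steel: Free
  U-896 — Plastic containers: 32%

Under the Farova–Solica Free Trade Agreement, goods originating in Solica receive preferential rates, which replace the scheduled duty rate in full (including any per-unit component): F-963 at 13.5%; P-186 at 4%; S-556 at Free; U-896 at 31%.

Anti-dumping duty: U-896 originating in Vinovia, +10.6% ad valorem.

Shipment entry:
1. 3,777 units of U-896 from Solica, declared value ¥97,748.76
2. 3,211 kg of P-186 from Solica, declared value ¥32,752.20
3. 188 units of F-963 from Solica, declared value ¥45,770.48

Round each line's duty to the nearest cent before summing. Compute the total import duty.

Line 1 (U-896, Solica, 3,777 units, ¥97,748.76):
Base rate for U-896 is 32%.
Origin Solica qualifies under the Farova–Solica agreement and U-896 is covered: preferential rate 31% applies instead.
The additional-duty order on U-896 targets Vinovia, not Solica; it does not apply.
Duty = ¥97,748.76 × 31% = ¥30,302.12.
Line 2 (P-186, Solica, 3,211 kg, ¥32,752.20):
Base rate for P-186 is 10%.
Origin Solica qualifies under the Farova–Solica agreement and P-186 is covered: preferential rate 4% applies instead.
Duty = ¥32,752.20 × 4% = ¥1,310.09.
Line 3 (F-963, Solica, 188 units, ¥45,770.48):
Base rate for F-963 is 18% + ¥0.45/unit.
Origin Solica qualifies under the Farova–Solica agreement and F-963 is covered: preferential rate 13.5% applies instead.
Duty = ¥45,770.48 × 13.5% = ¥6,179.01.
Total = ¥30,302.12 + ¥1,310.09 + ¥6,179.01 = ¥37,791.22.

¥37,791.22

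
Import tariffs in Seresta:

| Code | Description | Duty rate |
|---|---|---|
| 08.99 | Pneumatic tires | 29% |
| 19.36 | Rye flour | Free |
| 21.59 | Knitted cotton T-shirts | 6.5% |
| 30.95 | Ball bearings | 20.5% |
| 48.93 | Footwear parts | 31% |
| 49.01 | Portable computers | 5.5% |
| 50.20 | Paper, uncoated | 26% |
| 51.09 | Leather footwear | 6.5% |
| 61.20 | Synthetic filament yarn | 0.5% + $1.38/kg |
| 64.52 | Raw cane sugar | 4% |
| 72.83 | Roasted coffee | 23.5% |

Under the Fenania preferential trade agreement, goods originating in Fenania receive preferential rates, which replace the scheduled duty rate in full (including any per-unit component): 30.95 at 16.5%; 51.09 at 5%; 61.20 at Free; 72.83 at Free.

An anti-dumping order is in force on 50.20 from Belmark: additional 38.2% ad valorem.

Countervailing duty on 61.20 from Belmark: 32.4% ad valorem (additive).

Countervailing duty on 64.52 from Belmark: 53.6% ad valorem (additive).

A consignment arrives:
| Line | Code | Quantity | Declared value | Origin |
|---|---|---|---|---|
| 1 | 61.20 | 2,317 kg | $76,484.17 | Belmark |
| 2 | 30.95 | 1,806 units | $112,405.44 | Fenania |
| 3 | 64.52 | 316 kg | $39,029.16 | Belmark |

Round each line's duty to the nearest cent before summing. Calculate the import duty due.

Line 1 (61.20, Belmark, 2,317 kg, $76,484.17):
Base rate for 61.20 is 0.5% + $1.38/kg.
61.20 has an FTA preferential rate, but origin Belmark is not Fenania; base rate stands.
Additional duty on 61.20 from Belmark: +32.4%. Applied ad valorem rate: 0.5% + 32.4% = 32.9%.
Duty = $76,484.17 × 32.9% + 2,317 × $1.38 = $28,360.75.
Line 2 (30.95, Fenania, 1,806 units, $112,405.44):
Base rate for 30.95 is 20.5%.
Origin Fenania qualifies under the Seresta–Fenania agreement and 30.95 is covered: preferential rate 16.5% applies instead.
Duty = $112,405.44 × 16.5% = $18,546.90.
Line 3 (64.52, Belmark, 316 kg, $39,029.16):
Base rate for 64.52 is 4%.
Additional duty on 64.52 from Belmark: +53.6%. Applied ad valorem rate: 4% + 53.6% = 57.6%.
Duty = $39,029.16 × 57.6% = $22,480.80.
Total = $28,360.75 + $18,546.90 + $22,480.80 = $69,388.45.

$69,388.45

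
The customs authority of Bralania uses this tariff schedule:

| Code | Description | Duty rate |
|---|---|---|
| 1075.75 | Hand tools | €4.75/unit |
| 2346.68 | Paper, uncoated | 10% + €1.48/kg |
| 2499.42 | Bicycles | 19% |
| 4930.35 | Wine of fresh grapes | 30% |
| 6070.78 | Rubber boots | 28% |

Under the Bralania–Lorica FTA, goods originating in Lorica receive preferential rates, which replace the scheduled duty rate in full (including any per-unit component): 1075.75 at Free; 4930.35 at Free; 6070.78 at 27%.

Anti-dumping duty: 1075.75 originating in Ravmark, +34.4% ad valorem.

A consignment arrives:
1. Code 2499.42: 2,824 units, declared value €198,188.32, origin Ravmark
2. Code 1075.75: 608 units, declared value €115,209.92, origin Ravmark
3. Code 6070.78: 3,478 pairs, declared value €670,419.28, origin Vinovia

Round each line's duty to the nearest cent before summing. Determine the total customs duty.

€267,893.39

Line 1 (2499.42, Ravmark, 2,824 units, €198,188.32):
Base rate for 2499.42 is 19%.
Duty = €198,188.32 × 19% = €37,655.78.
Line 2 (1075.75, Ravmark, 608 units, €115,209.92):
Base rate for 1075.75 is €4.75/unit.
1075.75 has an FTA preferential rate, but origin Ravmark is not Lorica; base rate stands.
Additional duty on 1075.75 from Ravmark: +34.4% ad valorem. Applied ad valorem rate = 34.4%.
Duty = €115,209.92 × 34.4% + 608 × €4.75 = €42,520.21.
Line 3 (6070.78, Vinovia, 3,478 pairs, €670,419.28):
Base rate for 6070.78 is 28%.
6070.78 has an FTA preferential rate, but origin Vinovia is not Lorica; base rate stands.
Duty = €670,419.28 × 28% = €187,717.40.
Total = €37,655.78 + €42,520.21 + €187,717.40 = €267,893.39.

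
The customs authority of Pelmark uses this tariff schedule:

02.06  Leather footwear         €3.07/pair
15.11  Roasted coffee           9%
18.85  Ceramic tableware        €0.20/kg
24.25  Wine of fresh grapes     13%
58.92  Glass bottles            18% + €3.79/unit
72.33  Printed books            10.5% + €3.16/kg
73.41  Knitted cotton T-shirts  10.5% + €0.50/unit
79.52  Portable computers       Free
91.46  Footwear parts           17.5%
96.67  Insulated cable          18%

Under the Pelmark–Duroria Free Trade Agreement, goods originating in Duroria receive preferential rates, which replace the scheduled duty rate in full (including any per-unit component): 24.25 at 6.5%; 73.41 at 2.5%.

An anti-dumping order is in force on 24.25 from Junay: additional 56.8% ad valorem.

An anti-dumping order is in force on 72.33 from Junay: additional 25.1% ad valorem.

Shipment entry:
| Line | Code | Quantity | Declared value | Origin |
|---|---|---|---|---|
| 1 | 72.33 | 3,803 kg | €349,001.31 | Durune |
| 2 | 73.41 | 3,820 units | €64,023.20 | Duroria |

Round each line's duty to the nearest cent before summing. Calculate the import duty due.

Line 1 (72.33, Durune, 3,803 kg, €349,001.31):
Base rate for 72.33 is 10.5% + €3.16/kg.
The additional-duty order on 72.33 targets Junay, not Durune; it does not apply.
Duty = €349,001.31 × 10.5% + 3,803 × €3.16 = €48,662.62.
Line 2 (73.41, Duroria, 3,820 units, €64,023.20):
Base rate for 73.41 is 10.5% + €0.50/unit.
Origin Duroria qualifies under the Pelmark–Duroria agreement and 73.41 is covered: preferential rate 2.5% applies instead.
Duty = €64,023.20 × 2.5% = €1,600.58.
Total = €48,662.62 + €1,600.58 = €50,263.20.

€50,263.20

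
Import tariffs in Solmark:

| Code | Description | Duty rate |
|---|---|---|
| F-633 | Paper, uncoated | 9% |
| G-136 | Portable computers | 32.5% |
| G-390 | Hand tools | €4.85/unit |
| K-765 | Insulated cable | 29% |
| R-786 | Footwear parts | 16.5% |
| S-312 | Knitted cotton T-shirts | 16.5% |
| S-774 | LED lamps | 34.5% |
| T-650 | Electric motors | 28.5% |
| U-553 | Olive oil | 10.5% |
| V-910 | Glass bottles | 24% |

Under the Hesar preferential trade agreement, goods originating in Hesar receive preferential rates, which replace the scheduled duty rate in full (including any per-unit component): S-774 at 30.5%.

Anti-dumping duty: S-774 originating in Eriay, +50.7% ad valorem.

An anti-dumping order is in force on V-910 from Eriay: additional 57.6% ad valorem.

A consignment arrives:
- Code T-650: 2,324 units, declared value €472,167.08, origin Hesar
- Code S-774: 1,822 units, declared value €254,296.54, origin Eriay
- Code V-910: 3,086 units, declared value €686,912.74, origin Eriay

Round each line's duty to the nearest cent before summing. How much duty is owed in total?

€911,749.07

Line 1 (T-650, Hesar, 2,324 units, €472,167.08):
Base rate for T-650 is 28.5%.
Origin Hesar is the FTA partner but T-650 is not on the preference list; base rate stands.
Duty = €472,167.08 × 28.5% = €134,567.62.
Line 2 (S-774, Eriay, 1,822 units, €254,296.54):
Base rate for S-774 is 34.5%.
S-774 has an FTA preferential rate, but origin Eriay is not Hesar; base rate stands.
Additional duty on S-774 from Eriay: +50.7%. Applied ad valorem rate: 34.5% + 50.7% = 85.2%.
Duty = €254,296.54 × 85.2% = €216,660.65.
Line 3 (V-910, Eriay, 3,086 units, €686,912.74):
Base rate for V-910 is 24%.
Additional duty on V-910 from Eriay: +57.6%. Applied ad valorem rate: 24% + 57.6% = 81.6%.
Duty = €686,912.74 × 81.6% = €560,520.80.
Total = €134,567.62 + €216,660.65 + €560,520.80 = €911,749.07.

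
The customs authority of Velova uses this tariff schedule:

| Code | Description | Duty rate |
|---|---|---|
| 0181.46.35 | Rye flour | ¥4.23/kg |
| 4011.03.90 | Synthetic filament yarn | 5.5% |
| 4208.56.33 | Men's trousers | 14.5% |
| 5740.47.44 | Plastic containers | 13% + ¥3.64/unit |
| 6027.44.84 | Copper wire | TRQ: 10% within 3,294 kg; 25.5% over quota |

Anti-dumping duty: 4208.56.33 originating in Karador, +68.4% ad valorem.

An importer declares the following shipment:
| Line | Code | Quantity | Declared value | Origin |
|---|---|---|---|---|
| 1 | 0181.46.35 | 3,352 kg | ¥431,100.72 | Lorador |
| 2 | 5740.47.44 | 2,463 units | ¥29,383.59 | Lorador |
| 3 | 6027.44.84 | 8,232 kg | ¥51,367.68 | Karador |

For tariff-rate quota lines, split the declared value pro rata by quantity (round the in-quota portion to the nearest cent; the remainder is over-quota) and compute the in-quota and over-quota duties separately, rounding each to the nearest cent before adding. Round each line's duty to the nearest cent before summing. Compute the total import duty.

¥36,876.96

Line 1 (0181.46.35, Lorador, 3,352 kg, ¥431,100.72):
Base rate for 0181.46.35 is ¥4.23/kg.
Duty = 3,352 × ¥4.23 = ¥14,178.96.
Line 2 (5740.47.44, Lorador, 2,463 units, ¥29,383.59):
Base rate for 5740.47.44 is 13% + ¥3.64/unit.
Duty = ¥29,383.59 × 13% + 2,463 × ¥3.64 = ¥12,785.19.
Line 3 (6027.44.84, Karador, 8,232 kg, ¥51,367.68):
Code 6027.44.84 is under a tariff-rate quota (threshold 3,294 kg). In-quota: 3,294 kg at 10%; over-quota: 4,938 kg at 25.5%.
Pro-rata value split: in-quota = ¥51,367.68 × 3,294/8,232 = ¥20,554.56; over-quota = ¥51,367.68 − ¥20,554.56 = ¥30,813.12.
In-quota duty = ¥20,554.56 × 10% = ¥2,055.46. Over-quota duty = ¥30,813.12 × 25.5% = ¥7,857.35.
Line duty = ¥2,055.46 + ¥7,857.35 = ¥9,912.81.
Total = ¥14,178.96 + ¥12,785.19 + ¥9,912.81 = ¥36,876.96.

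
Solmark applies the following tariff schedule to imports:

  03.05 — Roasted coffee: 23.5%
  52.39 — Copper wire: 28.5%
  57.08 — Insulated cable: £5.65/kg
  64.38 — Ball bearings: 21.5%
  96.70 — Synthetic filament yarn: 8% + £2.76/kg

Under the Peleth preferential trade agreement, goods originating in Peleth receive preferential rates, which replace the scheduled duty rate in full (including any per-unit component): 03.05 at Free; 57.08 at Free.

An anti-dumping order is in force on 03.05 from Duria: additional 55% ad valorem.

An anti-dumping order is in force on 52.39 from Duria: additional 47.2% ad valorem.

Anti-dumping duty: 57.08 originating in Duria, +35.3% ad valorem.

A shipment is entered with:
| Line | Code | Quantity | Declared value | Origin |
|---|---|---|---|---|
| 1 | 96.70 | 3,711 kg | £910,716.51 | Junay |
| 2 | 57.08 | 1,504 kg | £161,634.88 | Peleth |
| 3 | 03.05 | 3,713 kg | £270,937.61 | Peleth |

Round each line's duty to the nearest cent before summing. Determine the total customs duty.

£83,099.68

Line 1 (96.70, Junay, 3,711 kg, £910,716.51):
Base rate for 96.70 is 8% + £2.76/kg.
Duty = £910,716.51 × 8% + 3,711 × £2.76 = £83,099.68.
Line 2 (57.08, Peleth, 1,504 kg, £161,634.88):
Base rate for 57.08 is £5.65/kg.
Origin Peleth qualifies under the Solmark–Peleth agreement and 57.08 is covered: preferential rate Free applies instead.
The additional-duty order on 57.08 targets Duria, not Peleth; it does not apply.
Duty = £161,634.88 × 0% = £0.00.
Line 3 (03.05, Peleth, 3,713 kg, £270,937.61):
Base rate for 03.05 is 23.5%.
Origin Peleth qualifies under the Solmark–Peleth agreement and 03.05 is covered: preferential rate Free applies instead.
The additional-duty order on 03.05 targets Duria, not Peleth; it does not apply.
Duty = £270,937.61 × 0% = £0.00.
Total = £83,099.68 + £0.00 + £0.00 = £83,099.68.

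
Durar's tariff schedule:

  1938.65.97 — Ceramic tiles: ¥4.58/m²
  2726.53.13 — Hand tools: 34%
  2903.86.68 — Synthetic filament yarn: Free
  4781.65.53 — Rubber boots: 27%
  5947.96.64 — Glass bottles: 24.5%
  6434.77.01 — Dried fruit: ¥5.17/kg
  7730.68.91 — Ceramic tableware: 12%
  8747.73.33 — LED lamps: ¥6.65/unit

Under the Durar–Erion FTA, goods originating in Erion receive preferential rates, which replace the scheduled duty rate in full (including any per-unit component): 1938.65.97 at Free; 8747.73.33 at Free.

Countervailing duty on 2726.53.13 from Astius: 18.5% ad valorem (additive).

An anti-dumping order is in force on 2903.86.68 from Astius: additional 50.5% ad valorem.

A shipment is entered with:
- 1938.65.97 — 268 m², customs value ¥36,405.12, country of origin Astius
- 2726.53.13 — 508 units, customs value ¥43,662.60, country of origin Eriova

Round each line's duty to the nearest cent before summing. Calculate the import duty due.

¥16,072.72

Line 1 (1938.65.97, Astius, 268 m², ¥36,405.12):
Base rate for 1938.65.97 is ¥4.58/m².
1938.65.97 has an FTA preferential rate, but origin Astius is not Erion; base rate stands.
Duty = 268 × ¥4.58 = ¥1,227.44.
Line 2 (2726.53.13, Eriova, 508 units, ¥43,662.60):
Base rate for 2726.53.13 is 34%.
The additional-duty order on 2726.53.13 targets Astius, not Eriova; it does not apply.
Duty = ¥43,662.60 × 34% = ¥14,845.28.
Total = ¥1,227.44 + ¥14,845.28 = ¥16,072.72.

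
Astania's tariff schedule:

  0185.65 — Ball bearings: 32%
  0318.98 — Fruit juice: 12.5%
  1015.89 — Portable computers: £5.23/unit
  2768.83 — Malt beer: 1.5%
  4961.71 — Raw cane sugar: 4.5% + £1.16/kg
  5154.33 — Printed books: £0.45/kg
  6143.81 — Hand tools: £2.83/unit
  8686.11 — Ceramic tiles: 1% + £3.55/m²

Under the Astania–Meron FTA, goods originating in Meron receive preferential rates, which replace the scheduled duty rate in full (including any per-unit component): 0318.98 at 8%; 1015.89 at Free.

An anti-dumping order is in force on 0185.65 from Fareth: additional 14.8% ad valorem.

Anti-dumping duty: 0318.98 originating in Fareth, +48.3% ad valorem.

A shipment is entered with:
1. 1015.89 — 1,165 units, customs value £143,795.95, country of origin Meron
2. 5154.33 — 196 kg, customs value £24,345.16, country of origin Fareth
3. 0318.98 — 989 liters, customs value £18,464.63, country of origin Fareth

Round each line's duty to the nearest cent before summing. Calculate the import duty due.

£11,314.70

Line 1 (1015.89, Meron, 1,165 units, £143,795.95):
Base rate for 1015.89 is £5.23/unit.
Origin Meron qualifies under the Astania–Meron agreement and 1015.89 is covered: preferential rate Free applies instead.
Duty = £143,795.95 × 0% = £0.00.
Line 2 (5154.33, Fareth, 196 kg, £24,345.16):
Base rate for 5154.33 is £0.45/kg.
Duty = 196 × £0.45 = £88.20.
Line 3 (0318.98, Fareth, 989 liters, £18,464.63):
Base rate for 0318.98 is 12.5%.
0318.98 has an FTA preferential rate, but origin Fareth is not Meron; base rate stands.
Additional duty on 0318.98 from Fareth: +48.3%. Applied ad valorem rate: 12.5% + 48.3% = 60.8%.
Duty = £18,464.63 × 60.8% = £11,226.50.
Total = £0.00 + £88.20 + £11,226.50 = £11,314.70.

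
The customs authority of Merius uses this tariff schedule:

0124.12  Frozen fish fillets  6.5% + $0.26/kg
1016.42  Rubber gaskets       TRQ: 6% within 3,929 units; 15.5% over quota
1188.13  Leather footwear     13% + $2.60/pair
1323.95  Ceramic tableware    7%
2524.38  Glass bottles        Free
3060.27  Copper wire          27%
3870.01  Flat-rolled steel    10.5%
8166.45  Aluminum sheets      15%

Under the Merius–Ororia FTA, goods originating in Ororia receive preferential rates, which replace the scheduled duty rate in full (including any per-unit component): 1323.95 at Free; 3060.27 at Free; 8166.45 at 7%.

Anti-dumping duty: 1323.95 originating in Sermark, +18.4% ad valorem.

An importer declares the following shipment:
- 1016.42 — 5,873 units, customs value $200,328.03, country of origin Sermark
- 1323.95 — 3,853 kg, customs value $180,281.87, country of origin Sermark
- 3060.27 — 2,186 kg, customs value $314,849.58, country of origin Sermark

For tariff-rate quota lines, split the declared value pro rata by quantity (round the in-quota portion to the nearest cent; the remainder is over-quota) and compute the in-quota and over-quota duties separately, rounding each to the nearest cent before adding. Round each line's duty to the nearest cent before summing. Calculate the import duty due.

Line 1 (1016.42, Sermark, 5,873 units, $200,328.03):
Code 1016.42 is under a tariff-rate quota (threshold 3,929 units). In-quota: 3,929 units at 6%; over-quota: 1,944 units at 15.5%.
Pro-rata value split: in-quota = $200,328.03 × 3,929/5,873 = $134,018.19; over-quota = $200,328.03 − $134,018.19 = $66,309.84.
In-quota duty = $134,018.19 × 6% = $8,041.09. Over-quota duty = $66,309.84 × 15.5% = $10,278.03.
Line duty = $8,041.09 + $10,278.03 = $18,319.12.
Line 2 (1323.95, Sermark, 3,853 kg, $180,281.87):
Base rate for 1323.95 is 7%.
1323.95 has an FTA preferential rate, but origin Sermark is not Ororia; base rate stands.
Additional duty on 1323.95 from Sermark: +18.4%. Applied ad valorem rate: 7% + 18.4% = 25.4%.
Duty = $180,281.87 × 25.4% = $45,791.59.
Line 3 (3060.27, Sermark, 2,186 kg, $314,849.58):
Base rate for 3060.27 is 27%.
3060.27 has an FTA preferential rate, but origin Sermark is not Ororia; base rate stands.
Duty = $314,849.58 × 27% = $85,009.39.
Total = $18,319.12 + $45,791.59 + $85,009.39 = $149,120.10.

$149,120.10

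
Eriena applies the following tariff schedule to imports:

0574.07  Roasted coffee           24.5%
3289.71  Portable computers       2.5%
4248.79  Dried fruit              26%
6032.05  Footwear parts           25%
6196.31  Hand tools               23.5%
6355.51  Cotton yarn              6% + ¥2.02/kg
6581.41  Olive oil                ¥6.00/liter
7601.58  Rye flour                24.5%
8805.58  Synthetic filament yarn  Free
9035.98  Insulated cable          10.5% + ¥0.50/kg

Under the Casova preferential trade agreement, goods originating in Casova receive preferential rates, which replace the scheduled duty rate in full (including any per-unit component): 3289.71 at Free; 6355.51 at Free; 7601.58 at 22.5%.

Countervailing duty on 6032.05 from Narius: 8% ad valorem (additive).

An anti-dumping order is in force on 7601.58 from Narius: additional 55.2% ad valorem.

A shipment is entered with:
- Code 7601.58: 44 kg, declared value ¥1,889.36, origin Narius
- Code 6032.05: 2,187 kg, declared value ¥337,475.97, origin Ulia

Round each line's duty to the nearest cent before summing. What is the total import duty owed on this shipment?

¥85,874.81

Line 1 (7601.58, Narius, 44 kg, ¥1,889.36):
Base rate for 7601.58 is 24.5%.
7601.58 has an FTA preferential rate, but origin Narius is not Casova; base rate stands.
Additional duty on 7601.58 from Narius: +55.2%. Applied ad valorem rate: 24.5% + 55.2% = 79.7%.
Duty = ¥1,889.36 × 79.7% = ¥1,505.82.
Line 2 (6032.05, Ulia, 2,187 kg, ¥337,475.97):
Base rate for 6032.05 is 25%.
The additional-duty order on 6032.05 targets Narius, not Ulia; it does not apply.
Duty = ¥337,475.97 × 25% = ¥84,368.99.
Total = ¥1,505.82 + ¥84,368.99 = ¥85,874.81.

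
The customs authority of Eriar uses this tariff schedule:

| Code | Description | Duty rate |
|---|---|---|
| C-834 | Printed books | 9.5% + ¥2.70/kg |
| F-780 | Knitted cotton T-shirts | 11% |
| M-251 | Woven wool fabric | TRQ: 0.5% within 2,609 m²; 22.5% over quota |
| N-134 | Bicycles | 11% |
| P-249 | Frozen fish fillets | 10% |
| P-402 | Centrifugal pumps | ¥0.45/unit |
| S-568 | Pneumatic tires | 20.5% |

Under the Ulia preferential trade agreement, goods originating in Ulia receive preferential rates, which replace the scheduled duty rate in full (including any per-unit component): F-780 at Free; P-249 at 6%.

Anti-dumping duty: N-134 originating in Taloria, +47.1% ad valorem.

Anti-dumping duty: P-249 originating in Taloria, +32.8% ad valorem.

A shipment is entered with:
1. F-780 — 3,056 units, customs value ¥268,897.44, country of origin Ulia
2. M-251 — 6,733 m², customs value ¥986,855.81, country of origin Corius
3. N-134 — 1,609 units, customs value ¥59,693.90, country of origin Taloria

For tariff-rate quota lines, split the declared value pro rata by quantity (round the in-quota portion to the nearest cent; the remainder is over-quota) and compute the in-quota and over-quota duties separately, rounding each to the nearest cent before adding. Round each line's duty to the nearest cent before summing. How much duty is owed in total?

¥172,596.47

Line 1 (F-780, Ulia, 3,056 units, ¥268,897.44):
Base rate for F-780 is 11%.
Origin Ulia qualifies under the Eriar–Ulia agreement and F-780 is covered: preferential rate Free applies instead.
Duty = ¥268,897.44 × 0% = ¥0.00.
Line 2 (M-251, Corius, 6,733 m², ¥986,855.81):
Code M-251 is under a tariff-rate quota (threshold 2,609 m²). In-quota: 2,609 m² at 0.5%; over-quota: 4,124 m² at 22.5%.
Pro-rata value split: in-quota = ¥986,855.81 × 2,609/6,733 = ¥382,401.13; over-quota = ¥986,855.81 − ¥382,401.13 = ¥604,454.68.
In-quota duty = ¥382,401.13 × 0.5% = ¥1,912.01. Over-quota duty = ¥604,454.68 × 22.5% = ¥136,002.30.
Line duty = ¥1,912.01 + ¥136,002.30 = ¥137,914.31.
Line 3 (N-134, Taloria, 1,609 units, ¥59,693.90):
Base rate for N-134 is 11%.
Additional duty on N-134 from Taloria: +47.1%. Applied ad valorem rate: 11% + 47.1% = 58.1%.
Duty = ¥59,693.90 × 58.1% = ¥34,682.16.
Total = ¥0.00 + ¥137,914.31 + ¥34,682.16 = ¥172,596.47.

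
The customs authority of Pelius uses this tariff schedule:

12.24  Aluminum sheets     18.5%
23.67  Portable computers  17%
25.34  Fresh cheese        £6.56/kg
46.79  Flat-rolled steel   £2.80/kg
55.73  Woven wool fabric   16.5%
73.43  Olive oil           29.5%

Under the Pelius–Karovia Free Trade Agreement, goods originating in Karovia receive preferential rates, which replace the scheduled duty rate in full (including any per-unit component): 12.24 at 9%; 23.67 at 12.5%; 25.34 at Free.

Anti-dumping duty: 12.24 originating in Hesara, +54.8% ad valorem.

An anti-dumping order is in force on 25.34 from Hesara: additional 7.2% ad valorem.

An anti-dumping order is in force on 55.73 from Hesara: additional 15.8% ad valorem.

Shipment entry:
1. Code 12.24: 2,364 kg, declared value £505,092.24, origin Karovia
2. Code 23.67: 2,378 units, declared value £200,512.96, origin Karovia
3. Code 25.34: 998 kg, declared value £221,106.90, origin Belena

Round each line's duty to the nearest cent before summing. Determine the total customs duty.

£77,069.30

Line 1 (12.24, Karovia, 2,364 kg, £505,092.24):
Base rate for 12.24 is 18.5%.
Origin Karovia qualifies under the Pelius–Karovia agreement and 12.24 is covered: preferential rate 9% applies instead.
The additional-duty order on 12.24 targets Hesara, not Karovia; it does not apply.
Duty = £505,092.24 × 9% = £45,458.30.
Line 2 (23.67, Karovia, 2,378 units, £200,512.96):
Base rate for 23.67 is 17%.
Origin Karovia qualifies under the Pelius–Karovia agreement and 23.67 is covered: preferential rate 12.5% applies instead.
Duty = £200,512.96 × 12.5% = £25,064.12.
Line 3 (25.34, Belena, 998 kg, £221,106.90):
Base rate for 25.34 is £6.56/kg.
25.34 has an FTA preferential rate, but origin Belena is not Karovia; base rate stands.
The additional-duty order on 25.34 targets Hesara, not Belena; it does not apply.
Duty = 998 × £6.56 = £6,546.88.
Total = £45,458.30 + £25,064.12 + £6,546.88 = £77,069.30.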